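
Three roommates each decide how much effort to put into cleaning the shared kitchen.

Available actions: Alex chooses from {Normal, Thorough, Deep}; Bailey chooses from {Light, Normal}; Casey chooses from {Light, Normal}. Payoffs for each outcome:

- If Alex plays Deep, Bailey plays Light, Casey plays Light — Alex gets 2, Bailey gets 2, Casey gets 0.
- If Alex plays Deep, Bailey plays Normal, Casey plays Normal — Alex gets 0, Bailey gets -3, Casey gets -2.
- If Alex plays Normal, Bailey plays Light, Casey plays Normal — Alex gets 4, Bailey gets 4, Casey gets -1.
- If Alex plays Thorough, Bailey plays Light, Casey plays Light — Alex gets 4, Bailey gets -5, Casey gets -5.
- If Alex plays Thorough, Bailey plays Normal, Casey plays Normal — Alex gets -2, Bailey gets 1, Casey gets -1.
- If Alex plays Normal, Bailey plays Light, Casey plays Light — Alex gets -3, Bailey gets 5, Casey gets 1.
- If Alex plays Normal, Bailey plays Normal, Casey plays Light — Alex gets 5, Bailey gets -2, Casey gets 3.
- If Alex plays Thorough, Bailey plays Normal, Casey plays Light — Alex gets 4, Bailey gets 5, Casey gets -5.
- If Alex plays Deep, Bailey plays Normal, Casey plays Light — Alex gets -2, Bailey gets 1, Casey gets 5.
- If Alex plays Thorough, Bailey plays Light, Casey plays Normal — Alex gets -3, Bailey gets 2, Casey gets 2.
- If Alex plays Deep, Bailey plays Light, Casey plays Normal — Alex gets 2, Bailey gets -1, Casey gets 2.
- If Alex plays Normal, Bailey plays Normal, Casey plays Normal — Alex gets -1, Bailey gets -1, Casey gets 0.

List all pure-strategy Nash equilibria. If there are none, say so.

(Normal, Light, Light): Alex can switch to Thorough (-3 → 4). Not NE.
(Normal, Light, Normal): Casey can switch to Light (-1 → 1). Not NE.
(Normal, Normal, Light): Bailey can switch to Light (-2 → 5). Not NE.
(Normal, Normal, Normal): Alex can switch to Deep (-1 → 0). Not NE.
(Thorough, Light, Light): Bailey can switch to Normal (-5 → 5). Not NE.
(Thorough, Light, Normal): Alex can switch to Normal (-3 → 4). Not NE.
(Thorough, Normal, Light): Alex can switch to Normal (4 → 5). Not NE.
(Thorough, Normal, Normal): Alex can switch to Normal (-2 → -1). Not NE.
(The remaining 4 profiles each have a profitable deviation by the same check.)

No pure-strategy Nash equilibrium.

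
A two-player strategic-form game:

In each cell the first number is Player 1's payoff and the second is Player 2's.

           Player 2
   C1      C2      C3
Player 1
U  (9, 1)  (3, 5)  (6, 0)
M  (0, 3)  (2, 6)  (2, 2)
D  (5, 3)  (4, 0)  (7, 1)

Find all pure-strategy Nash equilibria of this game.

Mark each player's best response to every combination of opponents' strategies; a profile where every player is best-responding is a pure Nash equilibrium.
Player 1 against C1: payoffs 9, 0, 5 → best response U.
Player 1 against C2: payoffs 3, 2, 4 → best response D.
Player 1 against C3: payoffs 6, 2, 7 → best response D.
Player 2 against U: payoffs 1, 5, 0 → best response C2.
Player 2 against M: payoffs 3, 6, 2 → best response C2.
Player 2 against D: payoffs 3, 0, 1 → best response C1.
No profile is a mutual best response for all players.

There is no pure-strategy Nash equilibrium.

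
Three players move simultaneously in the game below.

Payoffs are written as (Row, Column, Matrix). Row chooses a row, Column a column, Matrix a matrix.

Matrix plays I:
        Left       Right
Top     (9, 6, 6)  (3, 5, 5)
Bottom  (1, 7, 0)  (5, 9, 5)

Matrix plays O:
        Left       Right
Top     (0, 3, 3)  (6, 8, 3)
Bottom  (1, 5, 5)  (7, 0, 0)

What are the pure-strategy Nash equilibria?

(Top, Left, I): Row gets 9, best alternative 1; Column gets 6, best alternative 5; Matrix gets 6, best alternative 3. No profitable deviation — NE.
(Top, Left, O): Row can switch to Bottom (0 → 1). Not NE.
(Top, Right, I): Row can switch to Bottom (3 → 5). Not NE.
(Top, Right, O): Row can switch to Bottom (6 → 7). Not NE.
(Bottom, Left, I): Row can switch to Top (1 → 9). Not NE.
(Bottom, Left, O): Row gets 1, best alternative 0; Column gets 5, best alternative 0; Matrix gets 5, best alternative 0. No profitable deviation — NE.
(Bottom, Right, I): Row gets 5, best alternative 3; Column gets 9, best alternative 7; Matrix gets 5, best alternative 0. No profitable deviation — NE.
(Bottom, Right, O): Column can switch to Left (0 → 5). Not NE.

The pure Nash equilibria are (Top, Left, I) and (Bottom, Left, O) and (Bottom, Right, I).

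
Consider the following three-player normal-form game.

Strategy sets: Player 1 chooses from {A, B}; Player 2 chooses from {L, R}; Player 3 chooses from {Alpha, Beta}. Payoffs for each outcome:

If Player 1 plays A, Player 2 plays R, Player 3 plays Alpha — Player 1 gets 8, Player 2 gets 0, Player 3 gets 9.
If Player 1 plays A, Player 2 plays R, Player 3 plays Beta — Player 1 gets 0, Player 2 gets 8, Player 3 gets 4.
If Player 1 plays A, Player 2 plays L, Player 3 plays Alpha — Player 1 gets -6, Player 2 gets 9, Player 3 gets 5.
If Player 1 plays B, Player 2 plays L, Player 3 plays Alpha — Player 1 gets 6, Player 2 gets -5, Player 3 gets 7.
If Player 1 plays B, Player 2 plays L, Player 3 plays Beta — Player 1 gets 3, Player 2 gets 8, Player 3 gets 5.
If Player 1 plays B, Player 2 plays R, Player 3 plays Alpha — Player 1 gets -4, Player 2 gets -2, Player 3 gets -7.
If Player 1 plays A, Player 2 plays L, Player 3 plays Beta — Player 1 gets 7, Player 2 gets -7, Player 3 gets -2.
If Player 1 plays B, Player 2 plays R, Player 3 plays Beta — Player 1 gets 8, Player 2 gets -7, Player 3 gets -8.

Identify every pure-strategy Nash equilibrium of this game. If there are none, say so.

There is no pure-strategy Nash equilibrium.

Player 1 against (L, Alpha): payoffs -6, 6 → best response B.
Player 1 against (L, Beta): payoffs 7, 3 → best response A.
Player 1 against (R, Alpha): payoffs 8, -4 → best response A.
Player 1 against (R, Beta): payoffs 0, 8 → best response B.
Player 2 against (A, Alpha): payoffs 9, 0 → best response L.
Player 2 against (A, Beta): payoffs -7, 8 → best response R.
Player 2 against (B, Alpha): payoffs -5, -2 → best response R.
Player 2 against (B, Beta): payoffs 8, -7 → best response L.
Player 3 against (A, L): payoffs 5, -2 → best response Alpha.
Player 3 against (A, R): payoffs 9, 4 → best response Alpha.
Player 3 against (B, L): payoffs 7, 5 → best response Alpha.
Player 3 against (B, R): payoffs -7, -8 → best response Alpha.
No profile is a mutual best response for all players.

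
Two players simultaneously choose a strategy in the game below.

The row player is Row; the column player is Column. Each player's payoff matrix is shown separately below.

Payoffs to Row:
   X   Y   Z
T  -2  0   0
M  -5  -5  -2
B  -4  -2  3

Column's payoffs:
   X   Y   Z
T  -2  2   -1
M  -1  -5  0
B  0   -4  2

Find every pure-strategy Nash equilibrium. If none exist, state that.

Mark each player's best response to every combination of opponents' strategies; a profile where every player is best-responding is a pure Nash equilibrium.
Row against X: payoffs -2, -5, -4 → best response T.
Row against Y: payoffs 0, -5, -2 → best response T.
Row against Z: payoffs 0, -2, 3 → best response B.
Column against T: payoffs -2, 2, -1 → best response Y.
Column against M: payoffs -1, -5, 0 → best response Z.
Column against B: payoffs 0, -4, 2 → best response Z.
Mutual best responses: (T, Y); (B, Z).

Pure-strategy Nash equilibria: (T, Y); (B, Z)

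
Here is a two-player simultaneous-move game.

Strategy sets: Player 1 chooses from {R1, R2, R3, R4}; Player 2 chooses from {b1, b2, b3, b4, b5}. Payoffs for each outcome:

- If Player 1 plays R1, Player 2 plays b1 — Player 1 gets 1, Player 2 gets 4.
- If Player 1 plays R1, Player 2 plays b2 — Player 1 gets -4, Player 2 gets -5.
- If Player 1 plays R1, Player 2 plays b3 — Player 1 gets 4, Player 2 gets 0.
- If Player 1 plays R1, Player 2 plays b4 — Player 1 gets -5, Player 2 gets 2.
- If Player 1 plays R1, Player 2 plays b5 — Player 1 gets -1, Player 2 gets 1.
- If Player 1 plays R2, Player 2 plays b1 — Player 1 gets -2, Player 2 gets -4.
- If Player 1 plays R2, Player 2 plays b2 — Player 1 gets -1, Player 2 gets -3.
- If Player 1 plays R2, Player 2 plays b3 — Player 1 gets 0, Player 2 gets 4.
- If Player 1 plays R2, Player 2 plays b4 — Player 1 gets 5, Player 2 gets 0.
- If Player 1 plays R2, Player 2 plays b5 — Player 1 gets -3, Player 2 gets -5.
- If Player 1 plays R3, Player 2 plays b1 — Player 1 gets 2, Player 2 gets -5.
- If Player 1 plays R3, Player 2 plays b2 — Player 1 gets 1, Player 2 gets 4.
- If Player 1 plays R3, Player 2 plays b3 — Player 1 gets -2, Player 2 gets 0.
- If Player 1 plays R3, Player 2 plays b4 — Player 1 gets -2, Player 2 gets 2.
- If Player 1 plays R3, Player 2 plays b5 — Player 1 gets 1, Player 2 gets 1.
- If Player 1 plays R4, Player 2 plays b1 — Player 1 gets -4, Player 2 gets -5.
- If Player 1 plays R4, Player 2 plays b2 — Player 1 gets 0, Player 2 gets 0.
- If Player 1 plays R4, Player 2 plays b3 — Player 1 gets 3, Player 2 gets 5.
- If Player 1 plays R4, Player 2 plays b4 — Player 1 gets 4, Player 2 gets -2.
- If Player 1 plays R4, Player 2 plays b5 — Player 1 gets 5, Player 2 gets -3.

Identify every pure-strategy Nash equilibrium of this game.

(R1, b1): Player 1 can switch to R3 (1 → 2). Not NE.
(R1, b2): Player 1 can switch to R2 (-4 → -1). Not NE.
(R1, b3): Player 2 can switch to b1 (0 → 4). Not NE.
(R1, b4): Player 1 can switch to R2 (-5 → 5). Not NE.
(R1, b5): Player 1 can switch to R3 (-1 → 1). Not NE.
(R2, b1): Player 1 can switch to R1 (-2 → 1). Not NE.
(R2, b2): Player 1 can switch to R3 (-1 → 1). Not NE.
(R2, b3): Player 1 can switch to R1 (0 → 4). Not NE.
(R2, b4): Player 2 can switch to b3 (0 → 4). Not NE.
(R2, b5): Player 1 can switch to R1 (-3 → -1). Not NE.
(R3, b1): Player 2 can switch to b2 (-5 → 4). Not NE.
(R3, b2): Player 1 gets 1, best alternative 0; Player 2 gets 4, best alternative 2. No profitable deviation — NE.
(R3, b3): Player 1 can switch to R1 (-2 → 4). Not NE.
(The remaining 7 profiles each have a profitable deviation by the same check.)

(R3, b2)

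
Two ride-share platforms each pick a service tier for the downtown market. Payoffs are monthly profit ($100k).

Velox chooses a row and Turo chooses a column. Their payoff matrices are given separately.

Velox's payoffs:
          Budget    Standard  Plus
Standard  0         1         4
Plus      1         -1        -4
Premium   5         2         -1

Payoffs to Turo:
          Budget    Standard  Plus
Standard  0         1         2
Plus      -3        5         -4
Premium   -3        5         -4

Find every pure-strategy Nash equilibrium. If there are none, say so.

Pure-strategy Nash equilibria: (Standard, Plus) and (Premium, Standard)

(Standard, Budget): Velox can switch to Plus (0 → 1). Not NE.
(Standard, Standard): Velox can switch to Premium (1 → 2). Not NE.
(Standard, Plus): Velox gets 4, best alternative -1; Turo gets 2, best alternative 1. No profitable deviation — NE.
(Plus, Budget): Velox can switch to Premium (1 → 5). Not NE.
(Plus, Standard): Velox can switch to Standard (-1 → 1). Not NE.
(Plus, Plus): Velox can switch to Standard (-4 → 4). Not NE.
(Premium, Budget): Turo can switch to Standard (-3 → 5). Not NE.
(Premium, Standard): Velox gets 2, best alternative 1; Turo gets 5, best alternative -3. No profitable deviation — NE.
(Premium, Plus): Velox can switch to Standard (-1 → 4). Not NE.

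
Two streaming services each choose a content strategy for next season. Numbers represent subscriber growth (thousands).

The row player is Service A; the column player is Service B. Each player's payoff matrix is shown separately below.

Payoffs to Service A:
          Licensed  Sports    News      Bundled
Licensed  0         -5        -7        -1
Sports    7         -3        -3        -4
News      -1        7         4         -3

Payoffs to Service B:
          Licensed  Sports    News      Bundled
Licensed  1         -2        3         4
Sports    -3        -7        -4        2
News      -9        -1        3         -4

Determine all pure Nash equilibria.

Pure-strategy Nash equilibria: (Licensed, Bundled), (News, News)

Service A against Licensed: payoffs 0, 7, -1 → best response Sports.
Service A against Sports: payoffs -5, -3, 7 → best response News.
Service A against News: payoffs -7, -3, 4 → best response News.
Service A against Bundled: payoffs -1, -4, -3 → best response Licensed.
Service B against Licensed: payoffs 1, -2, 3, 4 → best response Bundled.
Service B against Sports: payoffs -3, -7, -4, 2 → best response Bundled.
Service B against News: payoffs -9, -1, 3, -4 → best response News.
Mutual best responses: (Licensed, Bundled); (News, News).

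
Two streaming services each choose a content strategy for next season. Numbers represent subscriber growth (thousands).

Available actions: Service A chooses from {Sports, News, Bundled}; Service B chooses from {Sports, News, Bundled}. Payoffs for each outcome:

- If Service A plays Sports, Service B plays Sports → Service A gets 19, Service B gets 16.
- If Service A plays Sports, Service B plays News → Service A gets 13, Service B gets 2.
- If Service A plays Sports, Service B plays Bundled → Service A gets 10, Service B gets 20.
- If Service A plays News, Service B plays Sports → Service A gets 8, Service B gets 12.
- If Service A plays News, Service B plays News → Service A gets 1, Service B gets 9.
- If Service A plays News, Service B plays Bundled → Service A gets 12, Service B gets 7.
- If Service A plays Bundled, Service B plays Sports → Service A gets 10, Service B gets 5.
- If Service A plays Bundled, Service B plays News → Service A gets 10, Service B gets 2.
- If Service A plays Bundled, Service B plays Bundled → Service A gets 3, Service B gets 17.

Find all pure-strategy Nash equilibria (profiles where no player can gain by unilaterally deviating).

There is no pure-strategy Nash equilibrium.

For each player, find the best response to each opponent profile; mutual best responses are the pure NE.
Service A against Sports: payoffs 19, 8, 10 → best response Sports.
Service A against News: payoffs 13, 1, 10 → best response Sports.
Service A against Bundled: payoffs 10, 12, 3 → best response News.
Service B against Sports: payoffs 16, 2, 20 → best response Bundled.
Service B against News: payoffs 12, 9, 7 → best response Sports.
Service B against Bundled: payoffs 5, 2, 17 → best response Bundled.
No profile is a mutual best response for all players.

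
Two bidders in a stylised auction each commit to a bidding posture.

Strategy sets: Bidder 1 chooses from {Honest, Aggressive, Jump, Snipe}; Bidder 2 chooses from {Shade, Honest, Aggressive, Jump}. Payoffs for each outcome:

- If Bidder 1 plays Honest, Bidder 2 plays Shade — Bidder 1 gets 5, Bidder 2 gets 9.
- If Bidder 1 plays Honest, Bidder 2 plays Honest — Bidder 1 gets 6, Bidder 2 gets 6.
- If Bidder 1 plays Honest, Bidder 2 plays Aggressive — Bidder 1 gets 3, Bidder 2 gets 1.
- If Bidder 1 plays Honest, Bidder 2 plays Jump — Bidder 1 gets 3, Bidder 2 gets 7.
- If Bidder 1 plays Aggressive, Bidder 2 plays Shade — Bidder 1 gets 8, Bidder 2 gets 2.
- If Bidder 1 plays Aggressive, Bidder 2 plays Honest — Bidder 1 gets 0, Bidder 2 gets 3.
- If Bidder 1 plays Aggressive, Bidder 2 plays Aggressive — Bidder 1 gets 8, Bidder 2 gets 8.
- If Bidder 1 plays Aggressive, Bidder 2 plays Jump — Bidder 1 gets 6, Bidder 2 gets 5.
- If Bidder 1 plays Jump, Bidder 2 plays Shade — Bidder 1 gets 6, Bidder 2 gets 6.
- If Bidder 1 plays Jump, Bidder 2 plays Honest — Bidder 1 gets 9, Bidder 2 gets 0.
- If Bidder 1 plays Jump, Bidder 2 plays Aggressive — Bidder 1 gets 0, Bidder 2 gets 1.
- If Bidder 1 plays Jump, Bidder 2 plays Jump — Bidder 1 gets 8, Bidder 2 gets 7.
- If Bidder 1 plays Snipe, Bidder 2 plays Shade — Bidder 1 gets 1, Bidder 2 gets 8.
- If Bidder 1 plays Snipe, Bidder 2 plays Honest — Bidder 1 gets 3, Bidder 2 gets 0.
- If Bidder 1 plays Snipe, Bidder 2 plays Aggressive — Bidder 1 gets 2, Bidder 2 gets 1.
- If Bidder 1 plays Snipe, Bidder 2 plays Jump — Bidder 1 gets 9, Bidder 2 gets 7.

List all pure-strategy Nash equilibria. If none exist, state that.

(Honest, Shade): Bidder 1 can switch to Aggressive (5 → 8). Not NE.
(Honest, Honest): Bidder 1 can switch to Jump (6 → 9). Not NE.
(Honest, Aggressive): Bidder 1 can switch to Aggressive (3 → 8). Not NE.
(Honest, Jump): Bidder 1 can switch to Aggressive (3 → 6). Not NE.
(Aggressive, Shade): Bidder 2 can switch to Honest (2 → 3). Not NE.
(Aggressive, Honest): Bidder 1 can switch to Honest (0 → 6). Not NE.
(Aggressive, Aggressive): Bidder 1 gets 8, best alternative 3; Bidder 2 gets 8, best alternative 5. No profitable deviation — NE.
(Aggressive, Jump): Bidder 1 can switch to Jump (6 → 8). Not NE.
(Jump, Shade): Bidder 1 can switch to Aggressive (6 → 8). Not NE.
(Jump, Honest): Bidder 2 can switch to Shade (0 → 6). Not NE.
(Jump, Aggressive): Bidder 1 can switch to Honest (0 → 3). Not NE.
(The remaining 5 profiles each have a profitable deviation by the same check.)

Pure NE: (Aggressive, Aggressive)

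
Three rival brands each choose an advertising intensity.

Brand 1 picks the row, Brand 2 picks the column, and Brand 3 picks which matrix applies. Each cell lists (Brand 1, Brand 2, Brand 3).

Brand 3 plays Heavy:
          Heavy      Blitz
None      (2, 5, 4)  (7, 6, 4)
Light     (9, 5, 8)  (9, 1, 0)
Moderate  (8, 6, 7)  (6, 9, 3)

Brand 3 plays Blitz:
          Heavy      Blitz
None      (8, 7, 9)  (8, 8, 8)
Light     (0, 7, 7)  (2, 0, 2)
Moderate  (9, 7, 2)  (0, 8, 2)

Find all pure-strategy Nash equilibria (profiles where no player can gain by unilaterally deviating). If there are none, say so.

Brand 1 against (Heavy, Heavy): payoffs 2, 9, 8 → best response Light.
Brand 1 against (Heavy, Blitz): payoffs 8, 0, 9 → best response Moderate.
Brand 1 against (Blitz, Heavy): payoffs 7, 9, 6 → best response Light.
Brand 1 against (Blitz, Blitz): payoffs 8, 2, 0 → best response None.
Brand 2 against (None, Heavy): payoffs 5, 6 → best response Blitz.
Brand 2 against (None, Blitz): payoffs 7, 8 → best response Blitz.
Brand 2 against (Light, Heavy): payoffs 5, 1 → best response Heavy.
Brand 2 against (Light, Blitz): payoffs 7, 0 → best response Heavy.
Brand 2 against (Moderate, Heavy): payoffs 6, 9 → best response Blitz.
Brand 2 against (Moderate, Blitz): payoffs 7, 8 → best response Blitz.
Brand 3 against (None, Heavy): payoffs 4, 9 → best response Blitz.
Brand 3 against (None, Blitz): payoffs 4, 8 → best response Blitz.
Brand 3 against (Light, Heavy): payoffs 8, 7 → best response Heavy.
Brand 3 against (Light, Blitz): payoffs 0, 2 → best response Blitz.
Brand 3 against (Moderate, Heavy): payoffs 7, 2 → best response Heavy.
Brand 3 against (Moderate, Blitz): payoffs 3, 2 → best response Heavy.
Mutual best responses: (None, Blitz, Blitz); (Light, Heavy, Heavy).

The pure Nash equilibria are (None, Blitz, Blitz); (Light, Heavy, Heavy).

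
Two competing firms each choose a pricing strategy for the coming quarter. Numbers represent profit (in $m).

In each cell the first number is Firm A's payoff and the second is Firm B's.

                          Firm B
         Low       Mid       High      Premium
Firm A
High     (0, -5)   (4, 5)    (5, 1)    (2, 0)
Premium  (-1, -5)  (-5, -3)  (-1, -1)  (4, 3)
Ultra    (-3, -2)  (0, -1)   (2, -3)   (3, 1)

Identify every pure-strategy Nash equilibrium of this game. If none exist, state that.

(High, Mid); (Premium, Premium)

Firm A against Low: payoffs 0, -1, -3 → best response High.
Firm A against Mid: payoffs 4, -5, 0 → best response High.
Firm A against High: payoffs 5, -1, 2 → best response High.
Firm A against Premium: payoffs 2, 4, 3 → best response Premium.
Firm B against High: payoffs -5, 5, 1, 0 → best response Mid.
Firm B against Premium: payoffs -5, -3, -1, 3 → best response Premium.
Firm B against Ultra: payoffs -2, -1, -3, 1 → best response Premium.
Mutual best responses: (High, Mid); (Premium, Premium).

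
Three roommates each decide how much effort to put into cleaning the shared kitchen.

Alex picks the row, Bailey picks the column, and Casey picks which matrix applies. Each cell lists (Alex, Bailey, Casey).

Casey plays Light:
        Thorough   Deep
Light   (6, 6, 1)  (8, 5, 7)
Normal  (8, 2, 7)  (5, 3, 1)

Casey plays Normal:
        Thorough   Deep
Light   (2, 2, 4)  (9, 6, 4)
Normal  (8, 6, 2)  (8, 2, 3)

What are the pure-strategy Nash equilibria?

none

Alex against (Thorough, Light): payoffs 6, 8 → best response Normal.
Alex against (Thorough, Normal): payoffs 2, 8 → best response Normal.
Alex against (Deep, Light): payoffs 8, 5 → best response Light.
Alex against (Deep, Normal): payoffs 9, 8 → best response Light.
Bailey against (Light, Light): payoffs 6, 5 → best response Thorough.
Bailey against (Light, Normal): payoffs 2, 6 → best response Deep.
Bailey against (Normal, Light): payoffs 2, 3 → best response Deep.
Bailey against (Normal, Normal): payoffs 6, 2 → best response Thorough.
Casey against (Light, Thorough): payoffs 1, 4 → best response Normal.
Casey against (Light, Deep): payoffs 7, 4 → best response Light.
Casey against (Normal, Thorough): payoffs 7, 2 → best response Light.
Casey against (Normal, Deep): payoffs 1, 3 → best response Normal.
No profile is a mutual best response for all players.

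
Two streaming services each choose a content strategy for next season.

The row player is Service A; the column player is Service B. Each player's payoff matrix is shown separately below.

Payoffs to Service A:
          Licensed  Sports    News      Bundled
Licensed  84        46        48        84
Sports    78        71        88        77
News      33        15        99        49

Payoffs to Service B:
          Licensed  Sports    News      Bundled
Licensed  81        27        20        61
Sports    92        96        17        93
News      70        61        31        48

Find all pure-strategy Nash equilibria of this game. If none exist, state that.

(Licensed, Licensed), (Sports, Sports)

Mark each player's best response to every combination of opponents' strategies; a profile where every player is best-responding is a pure Nash equilibrium.
Service A against Licensed: payoffs 84, 78, 33 → best response Licensed.
Service A against Sports: payoffs 46, 71, 15 → best response Sports.
Service A against News: payoffs 48, 88, 99 → best response News.
Service A against Bundled: payoffs 84, 77, 49 → best response Licensed.
Service B against Licensed: payoffs 81, 27, 20, 61 → best response Licensed.
Service B against Sports: payoffs 92, 96, 17, 93 → best response Sports.
Service B against News: payoffs 70, 61, 31, 48 → best response Licensed.
Mutual best responses: (Licensed, Licensed); (Sports, Sports).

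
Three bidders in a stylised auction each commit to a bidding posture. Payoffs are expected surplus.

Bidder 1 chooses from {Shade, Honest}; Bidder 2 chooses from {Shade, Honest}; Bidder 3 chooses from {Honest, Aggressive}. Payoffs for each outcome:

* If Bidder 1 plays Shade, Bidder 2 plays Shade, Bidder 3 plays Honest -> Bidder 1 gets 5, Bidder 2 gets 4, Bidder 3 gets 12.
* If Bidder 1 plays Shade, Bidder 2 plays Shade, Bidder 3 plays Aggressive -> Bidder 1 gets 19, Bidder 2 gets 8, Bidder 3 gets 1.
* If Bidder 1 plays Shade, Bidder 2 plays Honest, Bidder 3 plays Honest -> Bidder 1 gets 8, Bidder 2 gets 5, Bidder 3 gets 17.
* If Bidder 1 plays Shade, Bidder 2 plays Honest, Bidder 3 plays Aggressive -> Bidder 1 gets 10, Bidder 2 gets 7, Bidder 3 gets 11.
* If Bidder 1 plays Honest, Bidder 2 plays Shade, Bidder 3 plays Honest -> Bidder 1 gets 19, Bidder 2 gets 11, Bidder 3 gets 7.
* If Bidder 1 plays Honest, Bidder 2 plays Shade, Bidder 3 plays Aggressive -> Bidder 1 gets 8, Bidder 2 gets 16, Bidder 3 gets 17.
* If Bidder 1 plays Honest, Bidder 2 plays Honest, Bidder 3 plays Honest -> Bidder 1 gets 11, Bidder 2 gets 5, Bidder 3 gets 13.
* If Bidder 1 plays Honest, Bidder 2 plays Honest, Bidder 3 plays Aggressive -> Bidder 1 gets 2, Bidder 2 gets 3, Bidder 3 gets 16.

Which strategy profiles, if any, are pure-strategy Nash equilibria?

There is no pure-strategy Nash equilibrium.

(Shade, Shade, Honest): Bidder 1 can switch to Honest (5 → 19). Not NE.
(Shade, Shade, Aggressive): Bidder 3 can switch to Honest (1 → 12). Not NE.
(Shade, Honest, Honest): Bidder 1 can switch to Honest (8 → 11). Not NE.
(Shade, Honest, Aggressive): Bidder 2 can switch to Shade (7 → 8). Not NE.
(Honest, Shade, Honest): Bidder 3 can switch to Aggressive (7 → 17). Not NE.
(Honest, Shade, Aggressive): Bidder 1 can switch to Shade (8 → 19). Not NE.
(Honest, Honest, Honest): Bidder 2 can switch to Shade (5 → 11). Not NE.
(Honest, Honest, Aggressive): Bidder 1 can switch to Shade (2 → 10). Not NE.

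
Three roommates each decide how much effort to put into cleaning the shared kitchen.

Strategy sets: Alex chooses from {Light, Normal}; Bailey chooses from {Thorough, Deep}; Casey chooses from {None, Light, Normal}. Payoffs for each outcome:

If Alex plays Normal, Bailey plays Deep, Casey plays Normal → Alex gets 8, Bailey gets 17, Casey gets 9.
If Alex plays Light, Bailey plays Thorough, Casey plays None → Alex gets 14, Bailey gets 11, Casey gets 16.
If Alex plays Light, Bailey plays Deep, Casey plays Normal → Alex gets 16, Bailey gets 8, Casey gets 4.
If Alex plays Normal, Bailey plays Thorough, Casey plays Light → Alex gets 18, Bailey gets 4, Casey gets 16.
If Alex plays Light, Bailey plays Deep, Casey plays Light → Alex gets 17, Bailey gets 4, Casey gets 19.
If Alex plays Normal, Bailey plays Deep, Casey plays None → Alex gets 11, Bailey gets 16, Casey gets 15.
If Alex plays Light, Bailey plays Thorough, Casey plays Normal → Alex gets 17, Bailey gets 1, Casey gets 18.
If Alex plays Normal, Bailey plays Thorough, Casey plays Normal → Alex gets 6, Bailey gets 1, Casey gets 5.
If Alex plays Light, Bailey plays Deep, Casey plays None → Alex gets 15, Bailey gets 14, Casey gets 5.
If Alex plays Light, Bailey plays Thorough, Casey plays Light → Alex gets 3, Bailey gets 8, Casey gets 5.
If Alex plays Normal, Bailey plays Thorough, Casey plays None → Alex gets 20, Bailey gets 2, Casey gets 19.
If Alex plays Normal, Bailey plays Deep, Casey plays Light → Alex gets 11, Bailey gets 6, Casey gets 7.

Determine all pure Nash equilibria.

Alex against (Thorough, None): payoffs 14, 20 → best response Normal.
Alex against (Thorough, Light): payoffs 3, 18 → best response Normal.
Alex against (Thorough, Normal): payoffs 17, 6 → best response Light.
Alex against (Deep, None): payoffs 15, 11 → best response Light.
Alex against (Deep, Light): payoffs 17, 11 → best response Light.
Alex against (Deep, Normal): payoffs 16, 8 → best response Light.
Bailey against (Light, None): payoffs 11, 14 → best response Deep.
Bailey against (Light, Light): payoffs 8, 4 → best response Thorough.
Bailey against (Light, Normal): payoffs 1, 8 → best response Deep.
Bailey against (Normal, None): payoffs 2, 16 → best response Deep.
Bailey against (Normal, Light): payoffs 4, 6 → best response Deep.
Bailey against (Normal, Normal): payoffs 1, 17 → best response Deep.
Casey against (Light, Thorough): payoffs 16, 5, 18 → best response Normal.
Casey against (Light, Deep): payoffs 5, 19, 4 → best response Light.
Casey against (Normal, Thorough): payoffs 19, 16, 5 → best response None.
Casey against (Normal, Deep): payoffs 15, 7, 9 → best response None.
No profile is a mutual best response for all players.

No pure-strategy Nash equilibrium.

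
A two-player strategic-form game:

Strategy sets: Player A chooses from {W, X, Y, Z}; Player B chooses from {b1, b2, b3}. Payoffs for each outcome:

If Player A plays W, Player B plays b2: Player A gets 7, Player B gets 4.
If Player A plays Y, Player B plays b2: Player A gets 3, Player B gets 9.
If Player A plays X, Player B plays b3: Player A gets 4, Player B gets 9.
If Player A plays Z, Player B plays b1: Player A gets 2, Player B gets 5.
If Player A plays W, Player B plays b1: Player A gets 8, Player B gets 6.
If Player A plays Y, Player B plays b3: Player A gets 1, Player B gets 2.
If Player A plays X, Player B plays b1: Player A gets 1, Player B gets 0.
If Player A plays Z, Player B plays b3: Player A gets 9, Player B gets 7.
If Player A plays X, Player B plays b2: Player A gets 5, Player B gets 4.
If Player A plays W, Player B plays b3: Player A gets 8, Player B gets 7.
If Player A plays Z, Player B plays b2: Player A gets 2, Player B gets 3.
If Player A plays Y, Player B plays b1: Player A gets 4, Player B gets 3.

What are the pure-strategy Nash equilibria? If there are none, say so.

Pure NE: (Z, b3)

Mark each player's best response to every combination of opponents' strategies; a profile where every player is best-responding is a pure Nash equilibrium.
Player A against b1: payoffs 8, 1, 4, 2 → best response W.
Player A against b2: payoffs 7, 5, 3, 2 → best response W.
Player A against b3: payoffs 8, 4, 1, 9 → best response Z.
Player B against W: payoffs 6, 4, 7 → best response b3.
Player B against X: payoffs 0, 4, 9 → best response b3.
Player B against Y: payoffs 3, 9, 2 → best response b2.
Player B against Z: payoffs 5, 3, 7 → best response b3.
Mutual best responses: (Z, b3).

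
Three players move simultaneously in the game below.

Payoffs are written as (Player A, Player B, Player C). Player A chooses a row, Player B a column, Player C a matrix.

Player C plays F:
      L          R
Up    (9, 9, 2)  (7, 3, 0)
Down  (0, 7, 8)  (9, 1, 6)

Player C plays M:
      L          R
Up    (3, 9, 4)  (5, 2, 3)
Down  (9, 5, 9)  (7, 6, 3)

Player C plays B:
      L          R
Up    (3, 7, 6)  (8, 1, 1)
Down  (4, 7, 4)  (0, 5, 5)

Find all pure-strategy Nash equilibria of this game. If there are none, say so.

No pure-strategy Nash equilibrium.

(Up, L, F): Player C can switch to M (2 → 4). Not NE.
(Up, L, M): Player A can switch to Down (3 → 9). Not NE.
(Up, L, B): Player A can switch to Down (3 → 4). Not NE.
(Up, R, F): Player A can switch to Down (7 → 9). Not NE.
(Up, R, M): Player A can switch to Down (5 → 7). Not NE.
(Up, R, B): Player B can switch to L (1 → 7). Not NE.
(Down, L, F): Player A can switch to Up (0 → 9). Not NE.
(Down, L, M): Player B can switch to R (5 → 6). Not NE.
(Down, L, B): Player C can switch to F (4 → 8). Not NE.
(Down, R, F): Player B can switch to L (1 → 7). Not NE.
(Down, R, M): Player C can switch to F (3 → 6). Not NE.
(Down, R, B): Player A can switch to Up (0 → 8). Not NE.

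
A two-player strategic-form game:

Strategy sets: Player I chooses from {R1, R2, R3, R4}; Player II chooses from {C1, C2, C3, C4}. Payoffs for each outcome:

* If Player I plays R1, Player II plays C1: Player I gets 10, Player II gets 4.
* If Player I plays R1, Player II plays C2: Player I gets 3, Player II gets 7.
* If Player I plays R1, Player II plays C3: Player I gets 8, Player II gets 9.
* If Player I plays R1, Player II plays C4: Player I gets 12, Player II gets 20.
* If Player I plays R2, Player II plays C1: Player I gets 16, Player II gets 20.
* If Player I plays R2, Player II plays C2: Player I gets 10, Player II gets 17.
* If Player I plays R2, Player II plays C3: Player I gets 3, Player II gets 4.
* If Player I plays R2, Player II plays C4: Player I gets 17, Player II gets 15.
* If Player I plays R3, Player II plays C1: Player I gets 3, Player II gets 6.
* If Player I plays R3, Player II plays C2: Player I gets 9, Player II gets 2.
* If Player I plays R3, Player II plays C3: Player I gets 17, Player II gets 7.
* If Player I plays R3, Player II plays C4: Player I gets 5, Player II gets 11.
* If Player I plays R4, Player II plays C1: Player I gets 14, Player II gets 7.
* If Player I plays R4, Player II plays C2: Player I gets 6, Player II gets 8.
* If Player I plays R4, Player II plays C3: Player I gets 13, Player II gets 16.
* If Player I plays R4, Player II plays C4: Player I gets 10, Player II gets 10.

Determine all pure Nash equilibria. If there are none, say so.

The unique pure-strategy Nash equilibrium is (R2, C1).

Player I against C1: payoffs 10, 16, 3, 14 → best response R2.
Player I against C2: payoffs 3, 10, 9, 6 → best response R2.
Player I against C3: payoffs 8, 3, 17, 13 → best response R3.
Player I against C4: payoffs 12, 17, 5, 10 → best response R2.
Player II against R1: payoffs 4, 7, 9, 20 → best response C4.
Player II against R2: payoffs 20, 17, 4, 15 → best response C1.
Player II against R3: payoffs 6, 2, 7, 11 → best response C4.
Player II against R4: payoffs 7, 8, 16, 10 → best response C3.
Mutual best responses: (R2, C1).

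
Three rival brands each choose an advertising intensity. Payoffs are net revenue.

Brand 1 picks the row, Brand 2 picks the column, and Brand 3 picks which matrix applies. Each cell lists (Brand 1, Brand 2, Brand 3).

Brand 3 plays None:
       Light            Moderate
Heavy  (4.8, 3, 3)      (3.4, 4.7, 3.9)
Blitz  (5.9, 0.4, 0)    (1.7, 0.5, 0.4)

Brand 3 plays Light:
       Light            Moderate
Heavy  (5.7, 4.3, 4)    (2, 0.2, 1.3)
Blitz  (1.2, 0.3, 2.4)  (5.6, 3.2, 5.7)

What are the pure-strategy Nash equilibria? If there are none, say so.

Pure-strategy Nash equilibria: (Heavy, Light, Light); (Heavy, Moderate, None); (Blitz, Moderate, Light)

Brand 1 against (Light, None): payoffs 4.8, 5.9 → best response Blitz.
Brand 1 against (Light, Light): payoffs 5.7, 1.2 → best response Heavy.
Brand 1 against (Moderate, None): payoffs 3.4, 1.7 → best response Heavy.
Brand 1 against (Moderate, Light): payoffs 2, 5.6 → best response Blitz.
Brand 2 against (Heavy, None): payoffs 3, 4.7 → best response Moderate.
Brand 2 against (Heavy, Light): payoffs 4.3, 0.2 → best response Light.
Brand 2 against (Blitz, None): payoffs 0.4, 0.5 → best response Moderate.
Brand 2 against (Blitz, Light): payoffs 0.3, 3.2 → best response Moderate.
Brand 3 against (Heavy, Light): payoffs 3, 4 → best response Light.
Brand 3 against (Heavy, Moderate): payoffs 3.9, 1.3 → best response None.
Brand 3 against (Blitz, Light): payoffs 0, 2.4 → best response Light.
Brand 3 against (Blitz, Moderate): payoffs 0.4, 5.7 → best response Light.
Mutual best responses: (Heavy, Light, Light); (Heavy, Moderate, None); (Blitz, Moderate, Light).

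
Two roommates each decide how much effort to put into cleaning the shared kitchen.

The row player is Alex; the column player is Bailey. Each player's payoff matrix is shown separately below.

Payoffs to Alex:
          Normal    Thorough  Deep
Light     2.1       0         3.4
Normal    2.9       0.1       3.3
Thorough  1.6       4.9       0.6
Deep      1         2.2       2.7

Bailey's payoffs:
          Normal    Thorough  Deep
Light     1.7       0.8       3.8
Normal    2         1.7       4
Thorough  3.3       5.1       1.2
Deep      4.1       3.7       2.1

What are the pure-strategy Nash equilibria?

(Light, Deep) and (Thorough, Thorough)

For each strategy profile, look for a profitable unilateral deviation.
(Light, Normal): Alex can switch to Normal (2.1 → 2.9). Not NE.
(Light, Thorough): Alex can switch to Normal (0 → 0.1). Not NE.
(Light, Deep): Alex gets 3.4, best alternative 3.3; Bailey gets 3.8, best alternative 1.7. No profitable deviation — NE.
(Normal, Normal): Bailey can switch to Deep (2 → 4). Not NE.
(Normal, Thorough): Alex can switch to Thorough (0.1 → 4.9). Not NE.
(Normal, Deep): Alex can switch to Light (3.3 → 3.4). Not NE.
(Thorough, Normal): Alex can switch to Light (1.6 → 2.1). Not NE.
(Thorough, Thorough): Alex gets 4.9, best alternative 2.2; Bailey gets 5.1, best alternative 3.3. No profitable deviation — NE.
(Thorough, Deep): Alex can switch to Light (0.6 → 3.4). Not NE.
(Deep, Normal): Alex can switch to Light (1 → 2.1). Not NE.
(Deep, Thorough): Alex can switch to Thorough (2.2 → 4.9). Not NE.
(Deep, Deep): Alex can switch to Light (2.7 → 3.4). Not NE.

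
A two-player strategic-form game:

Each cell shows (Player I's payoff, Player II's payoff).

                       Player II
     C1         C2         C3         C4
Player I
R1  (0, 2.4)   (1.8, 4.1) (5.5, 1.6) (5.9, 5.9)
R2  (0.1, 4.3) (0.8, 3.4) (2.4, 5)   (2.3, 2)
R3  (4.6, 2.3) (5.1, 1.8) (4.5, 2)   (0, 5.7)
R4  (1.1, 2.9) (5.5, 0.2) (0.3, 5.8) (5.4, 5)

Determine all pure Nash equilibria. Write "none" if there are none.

(R1, C4)

For each player, find the best response to each opponent profile; mutual best responses are the pure NE.
Player I against C1: payoffs 0, 0.1, 4.6, 1.1 → best response R3.
Player I against C2: payoffs 1.8, 0.8, 5.1, 5.5 → best response R4.
Player I against C3: payoffs 5.5, 2.4, 4.5, 0.3 → best response R1.
Player I against C4: payoffs 5.9, 2.3, 0, 5.4 → best response R1.
Player II against R1: payoffs 2.4, 4.1, 1.6, 5.9 → best response C4.
Player II against R2: payoffs 4.3, 3.4, 5, 2 → best response C3.
Player II against R3: payoffs 2.3, 1.8, 2, 5.7 → best response C4.
Player II against R4: payoffs 2.9, 0.2, 5.8, 5 → best response C3.
Mutual best responses: (R1, C4).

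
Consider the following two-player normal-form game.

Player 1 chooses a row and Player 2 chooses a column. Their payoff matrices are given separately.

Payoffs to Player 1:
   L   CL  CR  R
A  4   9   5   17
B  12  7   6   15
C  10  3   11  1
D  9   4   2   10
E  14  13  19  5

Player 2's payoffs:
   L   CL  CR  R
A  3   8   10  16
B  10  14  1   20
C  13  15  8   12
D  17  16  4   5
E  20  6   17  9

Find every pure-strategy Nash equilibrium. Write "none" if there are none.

(A, R) and (E, L)

For each player, find the best response to each opponent profile; mutual best responses are the pure NE.
Player 1 against L: payoffs 4, 12, 10, 9, 14 → best response E.
Player 1 against CL: payoffs 9, 7, 3, 4, 13 → best response E.
Player 1 against CR: payoffs 5, 6, 11, 2, 19 → best response E.
Player 1 against R: payoffs 17, 15, 1, 10, 5 → best response A.
Player 2 against A: payoffs 3, 8, 10, 16 → best response R.
Player 2 against B: payoffs 10, 14, 1, 20 → best response R.
Player 2 against C: payoffs 13, 15, 8, 12 → best response CL.
Player 2 against D: payoffs 17, 16, 4, 5 → best response L.
Player 2 against E: payoffs 20, 6, 17, 9 → best response L.
Mutual best responses: (A, R); (E, L).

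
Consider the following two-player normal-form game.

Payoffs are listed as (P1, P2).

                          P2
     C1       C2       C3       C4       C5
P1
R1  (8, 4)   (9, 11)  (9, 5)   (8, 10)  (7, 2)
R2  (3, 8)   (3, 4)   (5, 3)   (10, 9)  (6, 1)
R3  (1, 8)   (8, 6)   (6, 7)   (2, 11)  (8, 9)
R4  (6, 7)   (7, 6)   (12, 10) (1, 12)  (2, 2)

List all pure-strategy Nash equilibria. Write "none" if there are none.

P1 against C1: payoffs 8, 3, 1, 6 → best response R1.
P1 against C2: payoffs 9, 3, 8, 7 → best response R1.
P1 against C3: payoffs 9, 5, 6, 12 → best response R4.
P1 against C4: payoffs 8, 10, 2, 1 → best response R2.
P1 against C5: payoffs 7, 6, 8, 2 → best response R3.
P2 against R1: payoffs 4, 11, 5, 10, 2 → best response C2.
P2 against R2: payoffs 8, 4, 3, 9, 1 → best response C4.
P2 against R3: payoffs 8, 6, 7, 11, 9 → best response C4.
P2 against R4: payoffs 7, 6, 10, 12, 2 → best response C4.
Mutual best responses: (R1, C2); (R2, C4).

The pure Nash equilibria are (R1, C2), (R2, C4).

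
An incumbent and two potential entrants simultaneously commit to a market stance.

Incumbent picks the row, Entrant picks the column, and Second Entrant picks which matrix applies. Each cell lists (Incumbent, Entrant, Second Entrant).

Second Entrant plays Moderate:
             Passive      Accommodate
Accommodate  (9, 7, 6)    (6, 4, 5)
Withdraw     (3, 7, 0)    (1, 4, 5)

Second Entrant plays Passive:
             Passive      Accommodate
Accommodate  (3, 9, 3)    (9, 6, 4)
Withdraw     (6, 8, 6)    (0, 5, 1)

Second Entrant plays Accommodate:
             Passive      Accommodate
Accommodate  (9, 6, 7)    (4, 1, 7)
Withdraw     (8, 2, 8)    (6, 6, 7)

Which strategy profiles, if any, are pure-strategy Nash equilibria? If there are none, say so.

(Accommodate, Passive, Accommodate) and (Withdraw, Accommodate, Accommodate)

For each player, find the best response to each opponent profile; mutual best responses are the pure NE.
Incumbent against (Passive, Moderate): payoffs 9, 3 → best response Accommodate.
Incumbent against (Passive, Passive): payoffs 3, 6 → best response Withdraw.
Incumbent against (Passive, Accommodate): payoffs 9, 8 → best response Accommodate.
Incumbent against (Accommodate, Moderate): payoffs 6, 1 → best response Accommodate.
Incumbent against (Accommodate, Passive): payoffs 9, 0 → best response Accommodate.
Incumbent against (Accommodate, Accommodate): payoffs 4, 6 → best response Withdraw.
Entrant against (Accommodate, Moderate): payoffs 7, 4 → best response Passive.
Entrant against (Accommodate, Passive): payoffs 9, 6 → best response Passive.
Entrant against (Accommodate, Accommodate): payoffs 6, 1 → best response Passive.
Entrant against (Withdraw, Moderate): payoffs 7, 4 → best response Passive.
Entrant against (Withdraw, Passive): payoffs 8, 5 → best response Passive.
Entrant against (Withdraw, Accommodate): payoffs 2, 6 → best response Accommodate.
Second Entrant against (Accommodate, Passive): payoffs 6, 3, 7 → best response Accommodate.
Second Entrant against (Accommodate, Accommodate): payoffs 5, 4, 7 → best response Accommodate.
Second Entrant against (Withdraw, Passive): payoffs 0, 6, 8 → best response Accommodate.
Second Entrant against (Withdraw, Accommodate): payoffs 5, 1, 7 → best response Accommodate.
Mutual best responses: (Accommodate, Passive, Accommodate); (Withdraw, Accommodate, Accommodate).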